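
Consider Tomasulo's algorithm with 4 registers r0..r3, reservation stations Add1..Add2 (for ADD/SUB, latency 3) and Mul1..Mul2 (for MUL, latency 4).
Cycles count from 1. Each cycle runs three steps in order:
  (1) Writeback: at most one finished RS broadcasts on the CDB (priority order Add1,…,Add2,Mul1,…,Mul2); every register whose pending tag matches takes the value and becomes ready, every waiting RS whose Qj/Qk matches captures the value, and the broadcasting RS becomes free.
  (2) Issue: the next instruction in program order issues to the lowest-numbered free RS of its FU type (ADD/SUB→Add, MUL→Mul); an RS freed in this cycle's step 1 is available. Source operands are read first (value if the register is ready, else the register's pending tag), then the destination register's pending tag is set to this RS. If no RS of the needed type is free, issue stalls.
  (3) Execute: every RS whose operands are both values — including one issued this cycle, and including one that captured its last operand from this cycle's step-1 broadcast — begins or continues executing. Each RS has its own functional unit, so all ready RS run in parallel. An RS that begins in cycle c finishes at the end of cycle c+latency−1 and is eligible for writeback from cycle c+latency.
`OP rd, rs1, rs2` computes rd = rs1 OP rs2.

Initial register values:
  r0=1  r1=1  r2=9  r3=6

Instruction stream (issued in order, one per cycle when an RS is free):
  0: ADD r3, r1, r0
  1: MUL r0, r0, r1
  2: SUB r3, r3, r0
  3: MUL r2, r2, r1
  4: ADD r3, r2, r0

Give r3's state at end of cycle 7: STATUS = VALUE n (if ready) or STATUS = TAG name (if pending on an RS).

c1: issue ADD r3<-Add1 | r0:1,r1:1,r2:9,r3:Add1
c2: issue MUL r0<-Mul1 | r0:Mul1,r1:1,r2:9,r3:Add1
c3: issue SUB r3<-Add2 | r0:Mul1,r1:1,r2:9,r3:Add2
c4: CDB Add1=2; issue MUL r2<-Mul2 | r0:Mul1,r1:1,r2:Mul2,r3:Add2
c5: issue ADD r3<-Add1 | r0:Mul1,r1:1,r2:Mul2,r3:Add1
c6: CDB Mul1=1 | r0:1,r1:1,r2:Mul2,r3:Add1
c7: - | r0:1,r1:1,r2:Mul2,r3:Add1

STATUS = TAG Add1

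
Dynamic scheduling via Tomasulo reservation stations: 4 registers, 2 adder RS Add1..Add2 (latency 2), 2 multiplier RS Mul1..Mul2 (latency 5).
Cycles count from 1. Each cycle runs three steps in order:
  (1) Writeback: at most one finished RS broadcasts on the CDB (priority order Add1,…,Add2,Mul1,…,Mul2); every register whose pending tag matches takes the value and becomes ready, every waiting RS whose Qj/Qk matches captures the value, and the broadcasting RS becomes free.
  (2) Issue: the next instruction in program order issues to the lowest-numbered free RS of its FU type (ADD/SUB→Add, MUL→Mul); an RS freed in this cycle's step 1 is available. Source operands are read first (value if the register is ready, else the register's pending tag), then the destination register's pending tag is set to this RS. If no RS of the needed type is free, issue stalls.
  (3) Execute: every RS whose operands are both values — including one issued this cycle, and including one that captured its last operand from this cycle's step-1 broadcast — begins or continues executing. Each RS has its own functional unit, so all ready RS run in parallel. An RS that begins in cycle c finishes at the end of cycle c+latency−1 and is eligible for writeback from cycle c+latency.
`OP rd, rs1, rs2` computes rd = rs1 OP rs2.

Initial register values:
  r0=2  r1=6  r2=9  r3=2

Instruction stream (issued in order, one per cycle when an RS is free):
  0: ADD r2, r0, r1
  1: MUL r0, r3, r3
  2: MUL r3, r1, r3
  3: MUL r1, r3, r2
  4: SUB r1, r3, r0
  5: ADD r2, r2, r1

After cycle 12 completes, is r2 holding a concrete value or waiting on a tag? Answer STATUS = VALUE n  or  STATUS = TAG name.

  c1: issue ADD r2<-Add1  regs: r0:2,r1:6,r2:Add1,r3:2
  c2: issue MUL r0<-Mul1  regs: r0:Mul1,r1:6,r2:Add1,r3:2
  c3: CDB Add1=8; issue MUL r3<-Mul2  regs: r0:Mul1,r1:6,r2:8,r3:Mul2
  c4: stall  regs: r0:Mul1,r1:6,r2:8,r3:Mul2
  c5: stall  regs: r0:Mul1,r1:6,r2:8,r3:Mul2
  c6: stall  regs: r0:Mul1,r1:6,r2:8,r3:Mul2
  c7: CDB Mul1=4; issue MUL r1<-Mul1  regs: r0:4,r1:Mul1,r2:8,r3:Mul2
  c8: CDB Mul2=12; issue SUB r1<-Add1  regs: r0:4,r1:Add1,r2:8,r3:12
  c9: issue ADD r2<-Add2  regs: r0:4,r1:Add1,r2:Add2,r3:12
  c10: CDB Add1=8  regs: r0:4,r1:8,r2:Add2,r3:12
  c11: -  regs: r0:4,r1:8,r2:Add2,r3:12
  c12: CDB Add2=16  regs: r0:4,r1:8,r2:16,r3:12

STATUS = VALUE 16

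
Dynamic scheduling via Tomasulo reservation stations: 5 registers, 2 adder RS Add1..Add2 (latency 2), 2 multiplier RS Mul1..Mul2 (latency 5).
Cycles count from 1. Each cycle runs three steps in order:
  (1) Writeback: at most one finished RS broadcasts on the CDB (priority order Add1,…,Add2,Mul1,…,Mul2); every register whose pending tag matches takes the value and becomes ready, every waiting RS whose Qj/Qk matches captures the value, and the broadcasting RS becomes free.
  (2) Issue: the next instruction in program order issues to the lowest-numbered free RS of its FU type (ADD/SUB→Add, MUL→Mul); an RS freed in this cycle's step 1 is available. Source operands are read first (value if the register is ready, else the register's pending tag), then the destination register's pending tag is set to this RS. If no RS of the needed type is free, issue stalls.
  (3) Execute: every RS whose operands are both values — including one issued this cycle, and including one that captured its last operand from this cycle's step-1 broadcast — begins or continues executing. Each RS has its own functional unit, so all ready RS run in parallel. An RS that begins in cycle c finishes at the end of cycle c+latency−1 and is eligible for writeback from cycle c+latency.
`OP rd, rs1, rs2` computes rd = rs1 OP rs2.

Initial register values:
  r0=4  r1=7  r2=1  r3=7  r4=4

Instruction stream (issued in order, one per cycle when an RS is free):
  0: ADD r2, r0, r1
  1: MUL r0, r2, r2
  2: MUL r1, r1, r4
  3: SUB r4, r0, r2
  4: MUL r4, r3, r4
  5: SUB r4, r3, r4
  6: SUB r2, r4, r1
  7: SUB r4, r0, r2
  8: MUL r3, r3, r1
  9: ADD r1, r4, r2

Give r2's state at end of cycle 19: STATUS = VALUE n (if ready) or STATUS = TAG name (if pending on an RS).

  c1: issue ADD r2<-Add1  regs: r0:4,r1:7,r2:Add1,r3:7,r4:4
  c2: issue MUL r0<-Mul1  regs: r0:Mul1,r1:7,r2:Add1,r3:7,r4:4
  c3: CDB Add1=11; issue MUL r1<-Mul2  regs: r0:Mul1,r1:Mul2,r2:11,r3:7,r4:4
  c4: issue SUB r4<-Add1  regs: r0:Mul1,r1:Mul2,r2:11,r3:7,r4:Add1
  c5: stall  regs: r0:Mul1,r1:Mul2,r2:11,r3:7,r4:Add1
  c6: stall  regs: r0:Mul1,r1:Mul2,r2:11,r3:7,r4:Add1
  c7: stall  regs: r0:Mul1,r1:Mul2,r2:11,r3:7,r4:Add1
  c8: CDB Mul1=121; issue MUL r4<-Mul1  regs: r0:121,r1:Mul2,r2:11,r3:7,r4:Mul1
  c9: CDB Mul2=28; issue SUB r4<-Add2  regs: r0:121,r1:28,r2:11,r3:7,r4:Add2
  c10: CDB Add1=110; issue SUB r2<-Add1  regs: r0:121,r1:28,r2:Add1,r3:7,r4:Add2
  c11: stall  regs: r0:121,r1:28,r2:Add1,r3:7,r4:Add2
  c12: stall  regs: r0:121,r1:28,r2:Add1,r3:7,r4:Add2
  c13: stall  regs: r0:121,r1:28,r2:Add1,r3:7,r4:Add2
  c14: stall  regs: r0:121,r1:28,r2:Add1,r3:7,r4:Add2
  c15: CDB Mul1=770; stall  regs: r0:121,r1:28,r2:Add1,r3:7,r4:Add2
  c16: stall  regs: r0:121,r1:28,r2:Add1,r3:7,r4:Add2
  c17: CDB Add2=-763; issue SUB r4<-Add2  regs: r0:121,r1:28,r2:Add1,r3:7,r4:Add2
  c18: issue MUL r3<-Mul1  regs: r0:121,r1:28,r2:Add1,r3:Mul1,r4:Add2
  c19: CDB Add1=-791; issue ADD r1<-Add1  regs: r0:121,r1:Add1,r2:-791,r3:Mul1,r4:Add2

STATUS = VALUE -791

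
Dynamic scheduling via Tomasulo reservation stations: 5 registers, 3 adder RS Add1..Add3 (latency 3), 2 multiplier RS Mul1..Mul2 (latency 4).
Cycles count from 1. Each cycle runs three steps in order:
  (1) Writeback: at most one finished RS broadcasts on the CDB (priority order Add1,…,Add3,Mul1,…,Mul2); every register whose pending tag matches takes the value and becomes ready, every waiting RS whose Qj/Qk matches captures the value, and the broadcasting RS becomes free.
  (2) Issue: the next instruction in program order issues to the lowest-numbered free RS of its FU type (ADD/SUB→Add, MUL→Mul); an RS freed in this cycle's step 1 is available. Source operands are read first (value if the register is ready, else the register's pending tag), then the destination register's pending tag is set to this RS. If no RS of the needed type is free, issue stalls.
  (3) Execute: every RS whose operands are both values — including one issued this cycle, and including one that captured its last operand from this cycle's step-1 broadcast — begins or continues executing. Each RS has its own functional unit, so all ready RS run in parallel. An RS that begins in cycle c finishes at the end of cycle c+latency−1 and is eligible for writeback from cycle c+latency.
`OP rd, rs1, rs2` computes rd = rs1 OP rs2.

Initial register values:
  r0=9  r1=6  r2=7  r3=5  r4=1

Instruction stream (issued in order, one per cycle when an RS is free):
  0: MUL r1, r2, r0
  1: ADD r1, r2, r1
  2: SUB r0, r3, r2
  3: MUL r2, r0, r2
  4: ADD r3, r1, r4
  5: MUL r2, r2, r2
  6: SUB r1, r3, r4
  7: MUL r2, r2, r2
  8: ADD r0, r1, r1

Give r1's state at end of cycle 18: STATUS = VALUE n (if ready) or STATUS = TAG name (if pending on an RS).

  c1: issue MUL r1<-Mul1  regs: r0:9,r1:Mul1,r2:7,r3:5,r4:1
  c2: issue ADD r1<-Add1  regs: r0:9,r1:Add1,r2:7,r3:5,r4:1
  c3: issue SUB r0<-Add2  regs: r0:Add2,r1:Add1,r2:7,r3:5,r4:1
  c4: issue MUL r2<-Mul2  regs: r0:Add2,r1:Add1,r2:Mul2,r3:5,r4:1
  c5: CDB Mul1=63; issue ADD r3<-Add3  regs: r0:Add2,r1:Add1,r2:Mul2,r3:Add3,r4:1
  c6: CDB Add2=-2; issue MUL r2<-Mul1  regs: r0:-2,r1:Add1,r2:Mul1,r3:Add3,r4:1
  c7: issue SUB r1<-Add2  regs: r0:-2,r1:Add2,r2:Mul1,r3:Add3,r4:1
  c8: CDB Add1=70; stall  regs: r0:-2,r1:Add2,r2:Mul1,r3:Add3,r4:1
  c9: stall  regs: r0:-2,r1:Add2,r2:Mul1,r3:Add3,r4:1
  c10: CDB Mul2=-14; issue MUL r2<-Mul2  regs: r0:-2,r1:Add2,r2:Mul2,r3:Add3,r4:1
  c11: CDB Add3=71; issue ADD r0<-Add1  regs: r0:Add1,r1:Add2,r2:Mul2,r3:71,r4:1
  c12: -  regs: r0:Add1,r1:Add2,r2:Mul2,r3:71,r4:1
  c13: -  regs: r0:Add1,r1:Add2,r2:Mul2,r3:71,r4:1
  c14: CDB Add2=70  regs: r0:Add1,r1:70,r2:Mul2,r3:71,r4:1
  c15: CDB Mul1=196  regs: r0:Add1,r1:70,r2:Mul2,r3:71,r4:1
  c16: -  regs: r0:Add1,r1:70,r2:Mul2,r3:71,r4:1
  c17: CDB Add1=140  regs: r0:140,r1:70,r2:Mul2,r3:71,r4:1
  c18: -  regs: r0:140,r1:70,r2:Mul2,r3:71,r4:1

STATUS = VALUE 70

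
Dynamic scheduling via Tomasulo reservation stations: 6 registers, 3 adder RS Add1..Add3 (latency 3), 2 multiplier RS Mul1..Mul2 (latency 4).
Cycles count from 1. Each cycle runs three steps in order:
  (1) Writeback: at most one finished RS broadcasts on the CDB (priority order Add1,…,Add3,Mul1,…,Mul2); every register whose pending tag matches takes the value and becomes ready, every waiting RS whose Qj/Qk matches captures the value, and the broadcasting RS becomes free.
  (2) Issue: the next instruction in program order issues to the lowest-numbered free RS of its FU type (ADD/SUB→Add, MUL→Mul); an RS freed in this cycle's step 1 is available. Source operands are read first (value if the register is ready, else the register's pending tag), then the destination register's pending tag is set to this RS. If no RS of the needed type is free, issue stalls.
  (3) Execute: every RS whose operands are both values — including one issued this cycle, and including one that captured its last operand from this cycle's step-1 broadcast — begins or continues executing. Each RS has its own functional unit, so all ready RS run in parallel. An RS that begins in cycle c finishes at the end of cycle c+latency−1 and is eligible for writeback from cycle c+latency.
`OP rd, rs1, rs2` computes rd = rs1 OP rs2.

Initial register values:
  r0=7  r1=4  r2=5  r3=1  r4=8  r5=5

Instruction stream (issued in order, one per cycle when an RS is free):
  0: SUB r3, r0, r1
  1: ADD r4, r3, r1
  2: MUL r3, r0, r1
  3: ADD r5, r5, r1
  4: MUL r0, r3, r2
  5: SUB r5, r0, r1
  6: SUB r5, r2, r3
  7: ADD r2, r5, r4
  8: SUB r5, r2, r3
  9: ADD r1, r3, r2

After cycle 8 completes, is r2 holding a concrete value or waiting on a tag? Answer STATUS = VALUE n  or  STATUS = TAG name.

STATUS = TAG Add2

c1: issue SUB r3<-Add1 | r0:7,r1:4,r2:5,r3:Add1,r4:8,r5:5
c2: issue ADD r4<-Add2 | r0:7,r1:4,r2:5,r3:Add1,r4:Add2,r5:5
c3: issue MUL r3<-Mul1 | r0:7,r1:4,r2:5,r3:Mul1,r4:Add2,r5:5
c4: CDB Add1=3; issue ADD r5<-Add1 | r0:7,r1:4,r2:5,r3:Mul1,r4:Add2,r5:Add1
c5: issue MUL r0<-Mul2 | r0:Mul2,r1:4,r2:5,r3:Mul1,r4:Add2,r5:Add1
c6: issue SUB r5<-Add3 | r0:Mul2,r1:4,r2:5,r3:Mul1,r4:Add2,r5:Add3
c7: CDB Add1=9; issue SUB r5<-Add1 | r0:Mul2,r1:4,r2:5,r3:Mul1,r4:Add2,r5:Add1
c8: CDB Add2=7; issue ADD r2<-Add2 | r0:Mul2,r1:4,r2:Add2,r3:Mul1,r4:7,r5:Add1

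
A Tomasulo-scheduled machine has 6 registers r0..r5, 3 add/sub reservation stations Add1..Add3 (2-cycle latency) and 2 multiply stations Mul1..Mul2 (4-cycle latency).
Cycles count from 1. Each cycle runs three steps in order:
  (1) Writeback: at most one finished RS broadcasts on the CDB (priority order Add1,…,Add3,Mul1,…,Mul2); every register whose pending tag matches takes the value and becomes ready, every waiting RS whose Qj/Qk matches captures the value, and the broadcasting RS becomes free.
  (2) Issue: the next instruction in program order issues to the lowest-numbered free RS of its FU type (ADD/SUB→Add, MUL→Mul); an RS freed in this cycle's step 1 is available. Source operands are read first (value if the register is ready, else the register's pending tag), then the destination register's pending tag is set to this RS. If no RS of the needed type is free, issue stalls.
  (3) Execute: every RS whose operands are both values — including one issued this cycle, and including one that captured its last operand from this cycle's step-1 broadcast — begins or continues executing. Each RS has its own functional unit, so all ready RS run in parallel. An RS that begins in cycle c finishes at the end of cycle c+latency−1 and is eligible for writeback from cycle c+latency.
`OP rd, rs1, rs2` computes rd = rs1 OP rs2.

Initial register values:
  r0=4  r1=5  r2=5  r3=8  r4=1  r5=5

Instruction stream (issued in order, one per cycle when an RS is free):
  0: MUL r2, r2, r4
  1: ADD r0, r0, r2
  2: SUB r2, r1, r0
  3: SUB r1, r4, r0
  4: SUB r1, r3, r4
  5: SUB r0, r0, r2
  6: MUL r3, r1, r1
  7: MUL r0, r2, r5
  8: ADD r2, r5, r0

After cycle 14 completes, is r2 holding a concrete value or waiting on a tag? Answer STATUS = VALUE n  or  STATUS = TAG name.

STATUS = TAG Add1

cycle 1: issue MUL r2<-Mul1 // r0:4,r1:5,r2:Mul1,r3:8,r4:1,r5:5
cycle 2: issue ADD r0<-Add1 // r0:Add1,r1:5,r2:Mul1,r3:8,r4:1,r5:5
cycle 3: issue SUB r2<-Add2 // r0:Add1,r1:5,r2:Add2,r3:8,r4:1,r5:5
cycle 4: issue SUB r1<-Add3 // r0:Add1,r1:Add3,r2:Add2,r3:8,r4:1,r5:5
cycle 5: CDB Mul1=5; stall // r0:Add1,r1:Add3,r2:Add2,r3:8,r4:1,r5:5
cycle 6: stall // r0:Add1,r1:Add3,r2:Add2,r3:8,r4:1,r5:5
cycle 7: CDB Add1=9; issue SUB r1<-Add1 // r0:9,r1:Add1,r2:Add2,r3:8,r4:1,r5:5
cycle 8: stall // r0:9,r1:Add1,r2:Add2,r3:8,r4:1,r5:5
cycle 9: CDB Add1=7; issue SUB r0<-Add1 // r0:Add1,r1:7,r2:Add2,r3:8,r4:1,r5:5
cycle 10: CDB Add2=-4; issue MUL r3<-Mul1 // r0:Add1,r1:7,r2:-4,r3:Mul1,r4:1,r5:5
cycle 11: CDB Add3=-8; issue MUL r0<-Mul2 // r0:Mul2,r1:7,r2:-4,r3:Mul1,r4:1,r5:5
cycle 12: CDB Add1=13; issue ADD r2<-Add1 // r0:Mul2,r1:7,r2:Add1,r3:Mul1,r4:1,r5:5
cycle 13: - // r0:Mul2,r1:7,r2:Add1,r3:Mul1,r4:1,r5:5
cycle 14: CDB Mul1=49 // r0:Mul2,r1:7,r2:Add1,r3:49,r4:1,r5:5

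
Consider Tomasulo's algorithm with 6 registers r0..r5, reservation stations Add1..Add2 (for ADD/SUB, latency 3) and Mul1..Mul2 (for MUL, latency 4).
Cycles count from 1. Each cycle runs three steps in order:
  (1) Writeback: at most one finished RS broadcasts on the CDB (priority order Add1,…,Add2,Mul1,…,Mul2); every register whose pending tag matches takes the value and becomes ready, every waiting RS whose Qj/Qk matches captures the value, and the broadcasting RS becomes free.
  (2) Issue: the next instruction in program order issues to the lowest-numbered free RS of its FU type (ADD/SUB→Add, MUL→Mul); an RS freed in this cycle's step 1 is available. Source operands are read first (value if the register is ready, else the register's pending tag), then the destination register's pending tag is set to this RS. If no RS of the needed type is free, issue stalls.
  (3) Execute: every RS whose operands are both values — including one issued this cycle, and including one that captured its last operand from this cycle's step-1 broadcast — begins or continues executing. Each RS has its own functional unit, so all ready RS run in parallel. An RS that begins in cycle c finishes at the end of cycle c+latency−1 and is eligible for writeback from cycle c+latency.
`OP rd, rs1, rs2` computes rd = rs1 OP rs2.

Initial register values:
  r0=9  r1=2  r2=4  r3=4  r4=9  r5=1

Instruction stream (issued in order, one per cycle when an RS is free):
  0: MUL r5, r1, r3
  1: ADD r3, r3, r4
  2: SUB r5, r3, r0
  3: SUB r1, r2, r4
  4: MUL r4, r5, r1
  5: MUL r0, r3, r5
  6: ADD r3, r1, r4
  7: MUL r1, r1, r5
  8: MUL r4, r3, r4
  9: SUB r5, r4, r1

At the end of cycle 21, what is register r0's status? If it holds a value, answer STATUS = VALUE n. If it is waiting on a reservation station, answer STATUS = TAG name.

  c1: issue MUL r5<-Mul1  regs: r0:9,r1:2,r2:4,r3:4,r4:9,r5:Mul1
  c2: issue ADD r3<-Add1  regs: r0:9,r1:2,r2:4,r3:Add1,r4:9,r5:Mul1
  c3: issue SUB r5<-Add2  regs: r0:9,r1:2,r2:4,r3:Add1,r4:9,r5:Add2
  c4: stall  regs: r0:9,r1:2,r2:4,r3:Add1,r4:9,r5:Add2
  c5: CDB Add1=13; issue SUB r1<-Add1  regs: r0:9,r1:Add1,r2:4,r3:13,r4:9,r5:Add2
  c6: CDB Mul1=8; issue MUL r4<-Mul1  regs: r0:9,r1:Add1,r2:4,r3:13,r4:Mul1,r5:Add2
  c7: issue MUL r0<-Mul2  regs: r0:Mul2,r1:Add1,r2:4,r3:13,r4:Mul1,r5:Add2
  c8: CDB Add1=-5; issue ADD r3<-Add1  regs: r0:Mul2,r1:-5,r2:4,r3:Add1,r4:Mul1,r5:Add2
  c9: CDB Add2=4; stall  regs: r0:Mul2,r1:-5,r2:4,r3:Add1,r4:Mul1,r5:4
  c10: stall  regs: r0:Mul2,r1:-5,r2:4,r3:Add1,r4:Mul1,r5:4
  c11: stall  regs: r0:Mul2,r1:-5,r2:4,r3:Add1,r4:Mul1,r5:4
  c12: stall  regs: r0:Mul2,r1:-5,r2:4,r3:Add1,r4:Mul1,r5:4
  c13: CDB Mul1=-20; issue MUL r1<-Mul1  regs: r0:Mul2,r1:Mul1,r2:4,r3:Add1,r4:-20,r5:4
  c14: CDB Mul2=52; issue MUL r4<-Mul2  regs: r0:52,r1:Mul1,r2:4,r3:Add1,r4:Mul2,r5:4
  c15: issue SUB r5<-Add2  regs: r0:52,r1:Mul1,r2:4,r3:Add1,r4:Mul2,r5:Add2
  c16: CDB Add1=-25  regs: r0:52,r1:Mul1,r2:4,r3:-25,r4:Mul2,r5:Add2
  c17: CDB Mul1=-20  regs: r0:52,r1:-20,r2:4,r3:-25,r4:Mul2,r5:Add2
  c18: -  regs: r0:52,r1:-20,r2:4,r3:-25,r4:Mul2,r5:Add2
  c19: -  regs: r0:52,r1:-20,r2:4,r3:-25,r4:Mul2,r5:Add2
  c20: CDB Mul2=500  regs: r0:52,r1:-20,r2:4,r3:-25,r4:500,r5:Add2
  c21: -  regs: r0:52,r1:-20,r2:4,r3:-25,r4:500,r5:Add2

STATUS = VALUE 52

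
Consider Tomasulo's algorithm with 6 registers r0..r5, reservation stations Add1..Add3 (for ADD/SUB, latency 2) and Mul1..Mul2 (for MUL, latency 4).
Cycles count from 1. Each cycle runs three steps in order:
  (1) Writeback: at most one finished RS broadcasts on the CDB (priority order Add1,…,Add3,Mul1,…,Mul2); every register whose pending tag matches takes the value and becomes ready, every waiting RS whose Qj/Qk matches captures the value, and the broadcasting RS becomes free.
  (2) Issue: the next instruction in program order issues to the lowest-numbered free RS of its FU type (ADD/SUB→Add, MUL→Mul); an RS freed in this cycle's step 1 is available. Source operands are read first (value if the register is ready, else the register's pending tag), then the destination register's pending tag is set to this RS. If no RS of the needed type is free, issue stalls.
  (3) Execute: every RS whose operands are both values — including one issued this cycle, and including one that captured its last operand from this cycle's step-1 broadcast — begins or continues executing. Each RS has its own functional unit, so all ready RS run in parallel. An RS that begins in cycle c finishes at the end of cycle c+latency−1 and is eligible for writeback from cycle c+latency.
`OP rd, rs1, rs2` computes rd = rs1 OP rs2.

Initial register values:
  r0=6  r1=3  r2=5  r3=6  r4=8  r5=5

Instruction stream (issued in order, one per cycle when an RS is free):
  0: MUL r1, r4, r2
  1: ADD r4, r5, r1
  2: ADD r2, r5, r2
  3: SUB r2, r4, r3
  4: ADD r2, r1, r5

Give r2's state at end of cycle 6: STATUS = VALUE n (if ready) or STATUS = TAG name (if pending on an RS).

STATUS = TAG Add2

cycle 1: issue MUL r1<-Mul1 // r0:6,r1:Mul1,r2:5,r3:6,r4:8,r5:5
cycle 2: issue ADD r4<-Add1 // r0:6,r1:Mul1,r2:5,r3:6,r4:Add1,r5:5
cycle 3: issue ADD r2<-Add2 // r0:6,r1:Mul1,r2:Add2,r3:6,r4:Add1,r5:5
cycle 4: issue SUB r2<-Add3 // r0:6,r1:Mul1,r2:Add3,r3:6,r4:Add1,r5:5
cycle 5: CDB Add2=10; issue ADD r2<-Add2 // r0:6,r1:Mul1,r2:Add2,r3:6,r4:Add1,r5:5
cycle 6: CDB Mul1=40 // r0:6,r1:40,r2:Add2,r3:6,r4:Add1,r5:5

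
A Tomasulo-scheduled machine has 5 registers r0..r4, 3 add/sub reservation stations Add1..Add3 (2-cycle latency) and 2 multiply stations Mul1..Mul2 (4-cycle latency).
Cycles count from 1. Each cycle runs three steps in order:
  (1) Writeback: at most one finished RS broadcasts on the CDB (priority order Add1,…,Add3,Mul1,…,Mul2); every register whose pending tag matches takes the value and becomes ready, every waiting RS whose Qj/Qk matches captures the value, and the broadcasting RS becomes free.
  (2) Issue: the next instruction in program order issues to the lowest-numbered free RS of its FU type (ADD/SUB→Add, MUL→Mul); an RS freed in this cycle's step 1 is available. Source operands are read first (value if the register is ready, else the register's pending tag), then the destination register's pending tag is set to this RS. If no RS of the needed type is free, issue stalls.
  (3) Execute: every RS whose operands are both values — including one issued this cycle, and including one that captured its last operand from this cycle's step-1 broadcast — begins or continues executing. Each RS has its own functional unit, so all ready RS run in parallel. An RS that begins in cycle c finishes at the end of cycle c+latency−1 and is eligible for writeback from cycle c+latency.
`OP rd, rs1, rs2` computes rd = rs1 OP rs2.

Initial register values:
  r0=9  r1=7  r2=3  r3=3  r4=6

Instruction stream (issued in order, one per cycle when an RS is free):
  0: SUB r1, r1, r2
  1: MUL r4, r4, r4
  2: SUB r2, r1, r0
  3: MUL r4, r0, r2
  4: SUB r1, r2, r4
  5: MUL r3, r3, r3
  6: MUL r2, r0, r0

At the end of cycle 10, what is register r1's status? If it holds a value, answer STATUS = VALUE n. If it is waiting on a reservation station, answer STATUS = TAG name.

cycle 1: issue SUB r1<-Add1 // r0:9,r1:Add1,r2:3,r3:3,r4:6
cycle 2: issue MUL r4<-Mul1 // r0:9,r1:Add1,r2:3,r3:3,r4:Mul1
cycle 3: CDB Add1=4; issue SUB r2<-Add1 // r0:9,r1:4,r2:Add1,r3:3,r4:Mul1
cycle 4: issue MUL r4<-Mul2 // r0:9,r1:4,r2:Add1,r3:3,r4:Mul2
cycle 5: CDB Add1=-5; issue SUB r1<-Add1 // r0:9,r1:Add1,r2:-5,r3:3,r4:Mul2
cycle 6: CDB Mul1=36; issue MUL r3<-Mul1 // r0:9,r1:Add1,r2:-5,r3:Mul1,r4:Mul2
cycle 7: stall // r0:9,r1:Add1,r2:-5,r3:Mul1,r4:Mul2
cycle 8: stall // r0:9,r1:Add1,r2:-5,r3:Mul1,r4:Mul2
cycle 9: CDB Mul2=-45; issue MUL r2<-Mul2 // r0:9,r1:Add1,r2:Mul2,r3:Mul1,r4:-45
cycle 10: CDB Mul1=9 // r0:9,r1:Add1,r2:Mul2,r3:9,r4:-45

STATUS = TAG Add1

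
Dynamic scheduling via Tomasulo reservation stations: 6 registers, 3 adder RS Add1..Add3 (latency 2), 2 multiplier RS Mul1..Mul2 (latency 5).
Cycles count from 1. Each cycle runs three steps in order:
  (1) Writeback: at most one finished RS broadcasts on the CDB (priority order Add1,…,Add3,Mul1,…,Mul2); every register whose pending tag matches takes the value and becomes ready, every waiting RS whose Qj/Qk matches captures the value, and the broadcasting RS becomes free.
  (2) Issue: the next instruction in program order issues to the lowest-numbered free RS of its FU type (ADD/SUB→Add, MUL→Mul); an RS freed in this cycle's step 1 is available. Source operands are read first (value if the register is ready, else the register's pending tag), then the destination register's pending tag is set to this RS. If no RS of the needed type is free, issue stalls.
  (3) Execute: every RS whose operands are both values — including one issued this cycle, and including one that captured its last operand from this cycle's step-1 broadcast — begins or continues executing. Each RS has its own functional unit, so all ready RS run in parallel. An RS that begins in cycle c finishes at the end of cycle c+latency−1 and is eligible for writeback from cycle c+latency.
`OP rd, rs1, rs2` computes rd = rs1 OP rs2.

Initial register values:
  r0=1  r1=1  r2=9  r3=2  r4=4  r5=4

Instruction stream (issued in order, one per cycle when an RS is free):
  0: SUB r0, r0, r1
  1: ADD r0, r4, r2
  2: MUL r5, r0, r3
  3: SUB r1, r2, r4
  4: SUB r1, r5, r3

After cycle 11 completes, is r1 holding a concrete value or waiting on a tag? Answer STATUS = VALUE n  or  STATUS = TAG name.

c1: issue SUB r0<-Add1 | r0:Add1,r1:1,r2:9,r3:2,r4:4,r5:4
c2: issue ADD r0<-Add2 | r0:Add2,r1:1,r2:9,r3:2,r4:4,r5:4
c3: CDB Add1=0; issue MUL r5<-Mul1 | r0:Add2,r1:1,r2:9,r3:2,r4:4,r5:Mul1
c4: CDB Add2=13; issue SUB r1<-Add1 | r0:13,r1:Add1,r2:9,r3:2,r4:4,r5:Mul1
c5: issue SUB r1<-Add2 | r0:13,r1:Add2,r2:9,r3:2,r4:4,r5:Mul1
c6: CDB Add1=5 | r0:13,r1:Add2,r2:9,r3:2,r4:4,r5:Mul1
c7: - | r0:13,r1:Add2,r2:9,r3:2,r4:4,r5:Mul1
c8: - | r0:13,r1:Add2,r2:9,r3:2,r4:4,r5:Mul1
c9: CDB Mul1=26 | r0:13,r1:Add2,r2:9,r3:2,r4:4,r5:26
c10: - | r0:13,r1:Add2,r2:9,r3:2,r4:4,r5:26
c11: CDB Add2=24 | r0:13,r1:24,r2:9,r3:2,r4:4,r5:26

STATUS = VALUE 24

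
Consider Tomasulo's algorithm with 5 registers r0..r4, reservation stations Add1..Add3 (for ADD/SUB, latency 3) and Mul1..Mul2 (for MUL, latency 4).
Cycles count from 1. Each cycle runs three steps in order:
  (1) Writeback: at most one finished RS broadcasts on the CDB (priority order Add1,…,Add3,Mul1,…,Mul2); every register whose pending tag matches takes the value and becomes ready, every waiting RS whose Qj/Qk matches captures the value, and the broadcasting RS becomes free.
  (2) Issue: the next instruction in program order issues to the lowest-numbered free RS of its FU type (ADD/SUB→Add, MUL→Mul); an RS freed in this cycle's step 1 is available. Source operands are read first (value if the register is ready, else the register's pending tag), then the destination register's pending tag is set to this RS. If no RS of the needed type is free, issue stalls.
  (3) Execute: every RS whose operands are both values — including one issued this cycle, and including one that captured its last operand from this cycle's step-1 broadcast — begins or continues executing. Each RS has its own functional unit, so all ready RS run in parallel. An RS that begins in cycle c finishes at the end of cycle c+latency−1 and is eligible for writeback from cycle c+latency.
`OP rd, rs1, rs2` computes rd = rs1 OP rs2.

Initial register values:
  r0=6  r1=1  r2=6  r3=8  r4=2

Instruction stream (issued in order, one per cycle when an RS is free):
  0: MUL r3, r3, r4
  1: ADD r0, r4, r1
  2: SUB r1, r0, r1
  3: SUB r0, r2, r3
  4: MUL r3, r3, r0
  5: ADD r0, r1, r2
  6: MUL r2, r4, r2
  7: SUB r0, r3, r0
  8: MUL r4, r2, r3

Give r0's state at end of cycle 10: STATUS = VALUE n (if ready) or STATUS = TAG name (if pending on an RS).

  c1: issue MUL r3<-Mul1  regs: r0:6,r1:1,r2:6,r3:Mul1,r4:2
  c2: issue ADD r0<-Add1  regs: r0:Add1,r1:1,r2:6,r3:Mul1,r4:2
  c3: issue SUB r1<-Add2  regs: r0:Add1,r1:Add2,r2:6,r3:Mul1,r4:2
  c4: issue SUB r0<-Add3  regs: r0:Add3,r1:Add2,r2:6,r3:Mul1,r4:2
  c5: CDB Add1=3; issue MUL r3<-Mul2  regs: r0:Add3,r1:Add2,r2:6,r3:Mul2,r4:2
  c6: CDB Mul1=16; issue ADD r0<-Add1  regs: r0:Add1,r1:Add2,r2:6,r3:Mul2,r4:2
  c7: issue MUL r2<-Mul1  regs: r0:Add1,r1:Add2,r2:Mul1,r3:Mul2,r4:2
  c8: CDB Add2=2; issue SUB r0<-Add2  regs: r0:Add2,r1:2,r2:Mul1,r3:Mul2,r4:2
  c9: CDB Add3=-10; stall  regs: r0:Add2,r1:2,r2:Mul1,r3:Mul2,r4:2
  c10: stall  regs: r0:Add2,r1:2,r2:Mul1,r3:Mul2,r4:2

STATUS = TAG Add2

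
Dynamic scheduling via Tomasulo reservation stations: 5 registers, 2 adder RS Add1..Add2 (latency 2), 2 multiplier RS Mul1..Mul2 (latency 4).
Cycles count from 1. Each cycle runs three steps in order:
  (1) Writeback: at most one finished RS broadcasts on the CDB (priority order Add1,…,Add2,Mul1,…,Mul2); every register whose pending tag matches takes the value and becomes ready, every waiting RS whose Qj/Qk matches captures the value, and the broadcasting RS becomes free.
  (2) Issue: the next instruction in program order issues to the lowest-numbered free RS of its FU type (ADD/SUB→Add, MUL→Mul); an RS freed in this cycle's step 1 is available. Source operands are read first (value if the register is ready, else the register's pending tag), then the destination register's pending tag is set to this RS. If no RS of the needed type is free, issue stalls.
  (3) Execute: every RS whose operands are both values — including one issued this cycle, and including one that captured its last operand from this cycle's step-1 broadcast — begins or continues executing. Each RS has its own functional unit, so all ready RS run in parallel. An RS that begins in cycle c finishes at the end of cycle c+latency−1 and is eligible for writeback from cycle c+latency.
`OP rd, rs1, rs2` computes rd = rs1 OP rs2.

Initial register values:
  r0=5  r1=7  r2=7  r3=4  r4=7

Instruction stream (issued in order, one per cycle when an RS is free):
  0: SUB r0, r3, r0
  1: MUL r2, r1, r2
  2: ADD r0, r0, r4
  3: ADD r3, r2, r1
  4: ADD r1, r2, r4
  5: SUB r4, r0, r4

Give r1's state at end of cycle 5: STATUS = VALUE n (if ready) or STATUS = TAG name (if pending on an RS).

cycle 1: issue SUB r0<-Add1 // r0:Add1,r1:7,r2:7,r3:4,r4:7
cycle 2: issue MUL r2<-Mul1 // r0:Add1,r1:7,r2:Mul1,r3:4,r4:7
cycle 3: CDB Add1=-1; issue ADD r0<-Add1 // r0:Add1,r1:7,r2:Mul1,r3:4,r4:7
cycle 4: issue ADD r3<-Add2 // r0:Add1,r1:7,r2:Mul1,r3:Add2,r4:7
cycle 5: CDB Add1=6; issue ADD r1<-Add1 // r0:6,r1:Add1,r2:Mul1,r3:Add2,r4:7

STATUS = TAG Add1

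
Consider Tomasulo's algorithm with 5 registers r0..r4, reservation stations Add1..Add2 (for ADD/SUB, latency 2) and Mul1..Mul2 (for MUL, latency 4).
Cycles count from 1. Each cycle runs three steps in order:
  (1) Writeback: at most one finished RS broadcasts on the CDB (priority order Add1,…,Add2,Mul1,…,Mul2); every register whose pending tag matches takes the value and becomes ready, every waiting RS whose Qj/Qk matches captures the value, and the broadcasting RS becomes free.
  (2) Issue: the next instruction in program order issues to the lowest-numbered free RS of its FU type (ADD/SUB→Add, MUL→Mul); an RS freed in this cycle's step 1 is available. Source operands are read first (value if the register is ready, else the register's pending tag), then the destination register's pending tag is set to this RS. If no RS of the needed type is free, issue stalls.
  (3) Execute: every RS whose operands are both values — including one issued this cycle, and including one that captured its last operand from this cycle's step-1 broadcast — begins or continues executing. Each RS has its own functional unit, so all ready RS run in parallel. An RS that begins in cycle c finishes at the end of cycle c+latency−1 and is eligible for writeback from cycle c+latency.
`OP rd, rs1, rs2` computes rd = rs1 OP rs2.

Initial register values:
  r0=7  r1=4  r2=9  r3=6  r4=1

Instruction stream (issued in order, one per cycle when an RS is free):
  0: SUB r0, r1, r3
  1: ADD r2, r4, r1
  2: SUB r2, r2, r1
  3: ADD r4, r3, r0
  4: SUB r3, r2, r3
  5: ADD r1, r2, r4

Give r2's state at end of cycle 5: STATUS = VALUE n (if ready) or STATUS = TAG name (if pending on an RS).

STATUS = TAG Add1

cycle 1: issue SUB r0<-Add1 // r0:Add1,r1:4,r2:9,r3:6,r4:1
cycle 2: issue ADD r2<-Add2 // r0:Add1,r1:4,r2:Add2,r3:6,r4:1
cycle 3: CDB Add1=-2; issue SUB r2<-Add1 // r0:-2,r1:4,r2:Add1,r3:6,r4:1
cycle 4: CDB Add2=5; issue ADD r4<-Add2 // r0:-2,r1:4,r2:Add1,r3:6,r4:Add2
cycle 5: stall // r0:-2,r1:4,r2:Add1,r3:6,r4:Add2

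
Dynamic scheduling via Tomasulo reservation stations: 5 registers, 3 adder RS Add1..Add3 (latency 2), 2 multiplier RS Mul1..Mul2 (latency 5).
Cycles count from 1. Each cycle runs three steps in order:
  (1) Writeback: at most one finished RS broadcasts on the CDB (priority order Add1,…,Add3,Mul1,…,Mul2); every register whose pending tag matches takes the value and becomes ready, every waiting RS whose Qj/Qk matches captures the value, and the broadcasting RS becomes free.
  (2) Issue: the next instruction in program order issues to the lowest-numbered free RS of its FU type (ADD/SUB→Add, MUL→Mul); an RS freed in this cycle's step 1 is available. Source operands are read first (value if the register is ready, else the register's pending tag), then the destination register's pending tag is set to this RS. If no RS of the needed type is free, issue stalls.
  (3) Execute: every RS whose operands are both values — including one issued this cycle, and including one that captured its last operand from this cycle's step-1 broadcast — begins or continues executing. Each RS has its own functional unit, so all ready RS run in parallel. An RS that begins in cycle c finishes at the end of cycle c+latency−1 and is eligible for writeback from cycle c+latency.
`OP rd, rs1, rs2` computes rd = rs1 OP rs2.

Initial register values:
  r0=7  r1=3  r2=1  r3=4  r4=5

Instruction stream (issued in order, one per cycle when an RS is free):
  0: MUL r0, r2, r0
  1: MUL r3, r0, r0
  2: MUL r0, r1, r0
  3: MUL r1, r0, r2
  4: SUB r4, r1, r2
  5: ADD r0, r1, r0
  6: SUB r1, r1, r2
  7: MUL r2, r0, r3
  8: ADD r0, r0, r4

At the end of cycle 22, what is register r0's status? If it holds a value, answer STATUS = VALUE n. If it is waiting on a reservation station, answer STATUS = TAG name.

STATUS = VALUE 62

  c1: issue MUL r0<-Mul1  regs: r0:Mul1,r1:3,r2:1,r3:4,r4:5
  c2: issue MUL r3<-Mul2  regs: r0:Mul1,r1:3,r2:1,r3:Mul2,r4:5
  c3: stall  regs: r0:Mul1,r1:3,r2:1,r3:Mul2,r4:5
  c4: stall  regs: r0:Mul1,r1:3,r2:1,r3:Mul2,r4:5
  c5: stall  regs: r0:Mul1,r1:3,r2:1,r3:Mul2,r4:5
  c6: CDB Mul1=7; issue MUL r0<-Mul1  regs: r0:Mul1,r1:3,r2:1,r3:Mul2,r4:5
  c7: stall  regs: r0:Mul1,r1:3,r2:1,r3:Mul2,r4:5
  c8: stall  regs: r0:Mul1,r1:3,r2:1,r3:Mul2,r4:5
  c9: stall  regs: r0:Mul1,r1:3,r2:1,r3:Mul2,r4:5
  c10: stall  regs: r0:Mul1,r1:3,r2:1,r3:Mul2,r4:5
  c11: CDB Mul1=21; issue MUL r1<-Mul1  regs: r0:21,r1:Mul1,r2:1,r3:Mul2,r4:5
  c12: CDB Mul2=49; issue SUB r4<-Add1  regs: r0:21,r1:Mul1,r2:1,r3:49,r4:Add1
  c13: issue ADD r0<-Add2  regs: r0:Add2,r1:Mul1,r2:1,r3:49,r4:Add1
  c14: issue SUB r1<-Add3  regs: r0:Add2,r1:Add3,r2:1,r3:49,r4:Add1
  c15: issue MUL r2<-Mul2  regs: r0:Add2,r1:Add3,r2:Mul2,r3:49,r4:Add1
  c16: CDB Mul1=21; stall  regs: r0:Add2,r1:Add3,r2:Mul2,r3:49,r4:Add1
  c17: stall  regs: r0:Add2,r1:Add3,r2:Mul2,r3:49,r4:Add1
  c18: CDB Add1=20; issue ADD r0<-Add1  regs: r0:Add1,r1:Add3,r2:Mul2,r3:49,r4:20
  c19: CDB Add2=42  regs: r0:Add1,r1:Add3,r2:Mul2,r3:49,r4:20
  c20: CDB Add3=20  regs: r0:Add1,r1:20,r2:Mul2,r3:49,r4:20
  c21: CDB Add1=62  regs: r0:62,r1:20,r2:Mul2,r3:49,r4:20
  c22: -  regs: r0:62,r1:20,r2:Mul2,r3:49,r4:20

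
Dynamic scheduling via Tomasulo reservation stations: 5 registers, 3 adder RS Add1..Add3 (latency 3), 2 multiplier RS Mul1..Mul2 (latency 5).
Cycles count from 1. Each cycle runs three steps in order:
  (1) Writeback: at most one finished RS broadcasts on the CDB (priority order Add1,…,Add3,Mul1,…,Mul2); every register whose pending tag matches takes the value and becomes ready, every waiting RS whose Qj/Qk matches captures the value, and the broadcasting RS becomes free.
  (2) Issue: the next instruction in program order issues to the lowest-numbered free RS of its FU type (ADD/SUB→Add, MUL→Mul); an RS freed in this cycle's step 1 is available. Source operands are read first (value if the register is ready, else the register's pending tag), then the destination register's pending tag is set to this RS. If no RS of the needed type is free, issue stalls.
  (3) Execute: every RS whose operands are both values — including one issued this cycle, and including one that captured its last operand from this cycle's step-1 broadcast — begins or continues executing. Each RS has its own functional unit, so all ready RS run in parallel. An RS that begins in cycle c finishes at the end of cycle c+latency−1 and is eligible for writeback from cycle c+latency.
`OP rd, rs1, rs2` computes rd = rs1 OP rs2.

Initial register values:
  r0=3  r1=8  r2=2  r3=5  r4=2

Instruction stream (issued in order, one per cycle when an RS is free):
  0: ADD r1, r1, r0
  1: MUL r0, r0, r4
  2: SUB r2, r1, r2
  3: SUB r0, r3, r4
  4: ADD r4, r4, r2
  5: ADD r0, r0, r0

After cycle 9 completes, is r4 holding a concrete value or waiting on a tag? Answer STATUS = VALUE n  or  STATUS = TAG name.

STATUS = TAG Add3

c1: issue ADD r1<-Add1 | r0:3,r1:Add1,r2:2,r3:5,r4:2
c2: issue MUL r0<-Mul1 | r0:Mul1,r1:Add1,r2:2,r3:5,r4:2
c3: issue SUB r2<-Add2 | r0:Mul1,r1:Add1,r2:Add2,r3:5,r4:2
c4: CDB Add1=11; issue SUB r0<-Add1 | r0:Add1,r1:11,r2:Add2,r3:5,r4:2
c5: issue ADD r4<-Add3 | r0:Add1,r1:11,r2:Add2,r3:5,r4:Add3
c6: stall | r0:Add1,r1:11,r2:Add2,r3:5,r4:Add3
c7: CDB Add1=3; issue ADD r0<-Add1 | r0:Add1,r1:11,r2:Add2,r3:5,r4:Add3
c8: CDB Add2=9 | r0:Add1,r1:11,r2:9,r3:5,r4:Add3
c9: CDB Mul1=6 | r0:Add1,r1:11,r2:9,r3:5,r4:Add3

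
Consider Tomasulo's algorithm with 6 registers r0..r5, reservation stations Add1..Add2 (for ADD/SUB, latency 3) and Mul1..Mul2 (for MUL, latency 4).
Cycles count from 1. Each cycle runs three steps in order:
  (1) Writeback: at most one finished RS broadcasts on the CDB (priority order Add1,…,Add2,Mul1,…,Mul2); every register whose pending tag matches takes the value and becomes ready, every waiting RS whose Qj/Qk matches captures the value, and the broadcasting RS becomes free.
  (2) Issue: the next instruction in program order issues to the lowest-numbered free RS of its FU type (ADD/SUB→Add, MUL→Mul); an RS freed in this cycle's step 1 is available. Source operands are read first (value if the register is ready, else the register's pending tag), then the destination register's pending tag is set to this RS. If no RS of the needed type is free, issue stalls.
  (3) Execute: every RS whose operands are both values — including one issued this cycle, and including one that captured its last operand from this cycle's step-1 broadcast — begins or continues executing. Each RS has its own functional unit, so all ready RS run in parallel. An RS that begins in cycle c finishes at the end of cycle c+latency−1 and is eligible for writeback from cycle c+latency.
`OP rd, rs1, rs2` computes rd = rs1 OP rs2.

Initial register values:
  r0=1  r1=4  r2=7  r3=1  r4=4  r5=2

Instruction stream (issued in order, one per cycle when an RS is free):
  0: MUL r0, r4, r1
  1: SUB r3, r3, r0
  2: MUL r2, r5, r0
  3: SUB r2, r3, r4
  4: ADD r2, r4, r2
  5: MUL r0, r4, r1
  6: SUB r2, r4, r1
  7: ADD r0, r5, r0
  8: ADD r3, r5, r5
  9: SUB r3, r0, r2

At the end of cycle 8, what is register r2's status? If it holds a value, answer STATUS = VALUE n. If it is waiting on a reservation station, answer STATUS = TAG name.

STATUS = TAG Add1

cycle 1: issue MUL r0<-Mul1 // r0:Mul1,r1:4,r2:7,r3:1,r4:4,r5:2
cycle 2: issue SUB r3<-Add1 // r0:Mul1,r1:4,r2:7,r3:Add1,r4:4,r5:2
cycle 3: issue MUL r2<-Mul2 // r0:Mul1,r1:4,r2:Mul2,r3:Add1,r4:4,r5:2
cycle 4: issue SUB r2<-Add2 // r0:Mul1,r1:4,r2:Add2,r3:Add1,r4:4,r5:2
cycle 5: CDB Mul1=16; stall // r0:16,r1:4,r2:Add2,r3:Add1,r4:4,r5:2
cycle 6: stall // r0:16,r1:4,r2:Add2,r3:Add1,r4:4,r5:2
cycle 7: stall // r0:16,r1:4,r2:Add2,r3:Add1,r4:4,r5:2
cycle 8: CDB Add1=-15; issue ADD r2<-Add1 // r0:16,r1:4,r2:Add1,r3:-15,r4:4,r5:2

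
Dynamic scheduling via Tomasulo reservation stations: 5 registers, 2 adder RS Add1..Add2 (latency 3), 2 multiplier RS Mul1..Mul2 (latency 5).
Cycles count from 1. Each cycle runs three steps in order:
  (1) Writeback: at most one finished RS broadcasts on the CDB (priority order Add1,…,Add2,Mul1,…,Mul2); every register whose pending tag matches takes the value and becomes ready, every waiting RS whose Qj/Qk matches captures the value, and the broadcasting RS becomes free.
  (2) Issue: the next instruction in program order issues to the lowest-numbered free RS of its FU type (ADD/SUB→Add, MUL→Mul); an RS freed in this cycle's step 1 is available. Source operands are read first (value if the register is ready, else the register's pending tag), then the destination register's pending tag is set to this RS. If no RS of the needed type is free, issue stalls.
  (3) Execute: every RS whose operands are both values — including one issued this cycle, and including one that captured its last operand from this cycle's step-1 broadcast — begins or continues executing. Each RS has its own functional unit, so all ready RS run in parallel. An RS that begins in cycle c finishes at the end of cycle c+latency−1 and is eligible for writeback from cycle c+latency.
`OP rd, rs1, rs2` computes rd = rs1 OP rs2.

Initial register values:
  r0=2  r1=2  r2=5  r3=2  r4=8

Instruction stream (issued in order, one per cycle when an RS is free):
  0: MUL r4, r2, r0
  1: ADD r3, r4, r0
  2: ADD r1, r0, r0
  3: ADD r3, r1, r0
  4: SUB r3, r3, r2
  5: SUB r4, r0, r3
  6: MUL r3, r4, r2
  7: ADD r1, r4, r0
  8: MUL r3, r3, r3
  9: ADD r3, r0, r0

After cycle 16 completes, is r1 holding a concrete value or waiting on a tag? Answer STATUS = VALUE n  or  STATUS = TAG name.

STATUS = TAG Add2

cycle 1: issue MUL r4<-Mul1 // r0:2,r1:2,r2:5,r3:2,r4:Mul1
cycle 2: issue ADD r3<-Add1 // r0:2,r1:2,r2:5,r3:Add1,r4:Mul1
cycle 3: issue ADD r1<-Add2 // r0:2,r1:Add2,r2:5,r3:Add1,r4:Mul1
cycle 4: stall // r0:2,r1:Add2,r2:5,r3:Add1,r4:Mul1
cycle 5: stall // r0:2,r1:Add2,r2:5,r3:Add1,r4:Mul1
cycle 6: CDB Add2=4; issue ADD r3<-Add2 // r0:2,r1:4,r2:5,r3:Add2,r4:Mul1
cycle 7: CDB Mul1=10; stall // r0:2,r1:4,r2:5,r3:Add2,r4:10
cycle 8: stall // r0:2,r1:4,r2:5,r3:Add2,r4:10
cycle 9: CDB Add2=6; issue SUB r3<-Add2 // r0:2,r1:4,r2:5,r3:Add2,r4:10
cycle 10: CDB Add1=12; issue SUB r4<-Add1 // r0:2,r1:4,r2:5,r3:Add2,r4:Add1
cycle 11: issue MUL r3<-Mul1 // r0:2,r1:4,r2:5,r3:Mul1,r4:Add1
cycle 12: CDB Add2=1; issue ADD r1<-Add2 // r0:2,r1:Add2,r2:5,r3:Mul1,r4:Add1
cycle 13: issue MUL r3<-Mul2 // r0:2,r1:Add2,r2:5,r3:Mul2,r4:Add1
cycle 14: stall // r0:2,r1:Add2,r2:5,r3:Mul2,r4:Add1
cycle 15: CDB Add1=1; issue ADD r3<-Add1 // r0:2,r1:Add2,r2:5,r3:Add1,r4:1
cycle 16: - // r0:2,r1:Add2,r2:5,r3:Add1,r4:1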